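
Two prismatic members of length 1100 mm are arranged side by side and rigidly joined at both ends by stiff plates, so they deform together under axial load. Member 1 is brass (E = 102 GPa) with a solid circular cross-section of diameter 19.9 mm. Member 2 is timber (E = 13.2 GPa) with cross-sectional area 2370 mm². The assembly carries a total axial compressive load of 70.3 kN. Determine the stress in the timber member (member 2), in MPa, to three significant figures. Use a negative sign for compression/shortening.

-14.7 MPa

A_1 = 311 mm².
Equal strain + equilibrium ⇒ each member carries load in proportion to AE: A₁E₁ = 31720000 N, A₂E₂ = 31280000 N, ΣAE = 63010000 N.
σ₂ = P·E₂/ΣAE = -70300·13200/63010000 = -14.73 MPa.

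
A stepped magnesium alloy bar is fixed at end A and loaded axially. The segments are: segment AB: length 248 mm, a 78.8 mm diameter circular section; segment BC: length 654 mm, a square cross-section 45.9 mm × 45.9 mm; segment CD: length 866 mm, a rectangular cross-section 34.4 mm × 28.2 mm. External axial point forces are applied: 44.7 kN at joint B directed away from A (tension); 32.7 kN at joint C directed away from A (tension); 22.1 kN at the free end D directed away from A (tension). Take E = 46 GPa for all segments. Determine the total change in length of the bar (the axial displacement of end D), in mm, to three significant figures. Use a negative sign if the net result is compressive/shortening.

Internal axial forces (sectioning from the free end, tension +): N_CD = 22.1 kN, N_BC = 54.8 kN, N_AB = 99.5 kN.
A_AB = 4877 mm².
A_BC = 2107 mm².
A_CD = 970.1 mm².
δ_AB = 99500·248/(4877·46000) = 0.11 mm
δ_BC = 54800·654/(2107·46000) = 0.3698 mm
δ_CD = 22100·866/(970.1·46000) = 0.4289 mm
δ = Σδ_i = 0.9087 mm.

0.909 mm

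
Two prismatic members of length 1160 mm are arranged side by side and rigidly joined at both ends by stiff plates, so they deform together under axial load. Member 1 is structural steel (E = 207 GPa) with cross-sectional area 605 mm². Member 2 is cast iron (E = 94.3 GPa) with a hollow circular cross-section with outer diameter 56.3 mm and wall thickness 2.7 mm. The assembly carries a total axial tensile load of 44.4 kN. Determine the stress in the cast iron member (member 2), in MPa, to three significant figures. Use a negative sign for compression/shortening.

A_2 = 454.7 mm².
Equal strain + equilibrium ⇒ each member carries load in proportion to AE: A₁E₁ = 125200000 N, A₂E₂ = 42870000 N, ΣAE = 168100000 N.
σ₂ = P·E₂/ΣAE = 44400·94300/168100000 = 24.91 MPa.

24.9 MPa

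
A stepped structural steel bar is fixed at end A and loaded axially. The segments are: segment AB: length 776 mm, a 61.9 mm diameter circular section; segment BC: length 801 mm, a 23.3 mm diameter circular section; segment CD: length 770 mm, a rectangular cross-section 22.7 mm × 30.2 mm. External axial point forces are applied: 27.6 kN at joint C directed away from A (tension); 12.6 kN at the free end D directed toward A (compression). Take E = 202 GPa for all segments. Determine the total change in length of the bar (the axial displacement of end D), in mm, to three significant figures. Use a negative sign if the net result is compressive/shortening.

0.0886 mm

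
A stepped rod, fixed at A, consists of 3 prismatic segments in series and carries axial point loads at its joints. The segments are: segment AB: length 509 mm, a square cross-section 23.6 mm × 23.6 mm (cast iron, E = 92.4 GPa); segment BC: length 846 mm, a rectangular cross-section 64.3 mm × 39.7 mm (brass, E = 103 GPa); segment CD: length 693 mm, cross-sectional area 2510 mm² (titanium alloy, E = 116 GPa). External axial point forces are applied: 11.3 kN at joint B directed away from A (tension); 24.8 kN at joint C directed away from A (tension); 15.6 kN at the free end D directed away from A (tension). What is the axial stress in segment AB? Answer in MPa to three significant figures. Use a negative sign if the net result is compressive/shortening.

92.8 MPa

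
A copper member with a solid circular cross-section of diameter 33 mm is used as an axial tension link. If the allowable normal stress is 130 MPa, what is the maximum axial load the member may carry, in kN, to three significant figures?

A = 855.3 mm².
P_max = σ_allow · A = 130 · 855.3 = 111200 N = 111.2 kN.

111 kN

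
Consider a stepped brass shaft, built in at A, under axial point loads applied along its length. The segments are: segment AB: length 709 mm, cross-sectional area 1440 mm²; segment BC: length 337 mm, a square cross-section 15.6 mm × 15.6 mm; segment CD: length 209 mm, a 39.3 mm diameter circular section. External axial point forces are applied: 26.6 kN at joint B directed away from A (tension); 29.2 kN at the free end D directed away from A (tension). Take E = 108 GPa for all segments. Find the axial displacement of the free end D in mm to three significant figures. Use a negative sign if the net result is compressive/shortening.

0.675 mm

Internal axial forces (sectioning from the free end, tension +): N_CD = 29.2 kN, N_BC = 29.2 kN, N_AB = 55.8 kN.
A_BC = 243.4 mm².
A_CD = 1213 mm².
δ_AB = 55800·709/(1440·108000) = 0.2544 mm
δ_BC = 29200·337/(243.4·108000) = 0.3744 mm
δ_CD = 29200·209/(1213·108000) = 0.04658 mm
δ = Σδ_i = 0.6754 mm.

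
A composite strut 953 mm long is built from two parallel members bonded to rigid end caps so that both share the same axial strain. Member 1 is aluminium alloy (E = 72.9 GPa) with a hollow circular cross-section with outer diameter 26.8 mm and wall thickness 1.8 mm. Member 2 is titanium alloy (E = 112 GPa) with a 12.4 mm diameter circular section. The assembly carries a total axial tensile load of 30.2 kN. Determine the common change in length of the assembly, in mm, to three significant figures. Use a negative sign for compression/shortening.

1.21 mm

A_1 = 141.4 mm².
A_2 = 120.8 mm².
Equal strain + equilibrium ⇒ each member carries load in proportion to AE: A₁E₁ = 10310000 N, A₂E₂ = 13530000 N, ΣAE = 23830000 N.
δ = PL/ΣAE = 30200·953/23830000 = 1.208 mm.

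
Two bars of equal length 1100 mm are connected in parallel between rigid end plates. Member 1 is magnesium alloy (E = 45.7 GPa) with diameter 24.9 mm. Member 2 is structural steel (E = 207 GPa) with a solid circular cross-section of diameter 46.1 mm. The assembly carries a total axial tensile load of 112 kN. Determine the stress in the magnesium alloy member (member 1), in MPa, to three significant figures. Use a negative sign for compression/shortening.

A_1 = 487 mm².
A_2 = 1669 mm².
Equal strain + equilibrium ⇒ each member carries load in proportion to AE: A₁E₁ = 22250000 N, A₂E₂ = 345500000 N, ΣAE = 367800000 N.
σ₁ = P·E₁/ΣAE = 112000·45700/367800000 = 13.92 MPa.

13.9 MPa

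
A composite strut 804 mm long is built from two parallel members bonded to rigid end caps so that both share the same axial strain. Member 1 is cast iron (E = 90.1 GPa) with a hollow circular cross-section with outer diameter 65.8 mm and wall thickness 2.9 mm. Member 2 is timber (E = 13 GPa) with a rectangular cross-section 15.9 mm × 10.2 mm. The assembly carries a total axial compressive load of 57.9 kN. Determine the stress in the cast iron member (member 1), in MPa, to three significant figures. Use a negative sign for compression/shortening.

-97.1 MPa

A_1 = 573.1 mm².
A_2 = 162.2 mm².
Equal strain + equilibrium ⇒ each member carries load in proportion to AE: A₁E₁ = 51630000 N, A₂E₂ = 2108000 N, ΣAE = 53740000 N.
σ₁ = P·E₁/ΣAE = -57900·90100/53740000 = -97.07 MPa.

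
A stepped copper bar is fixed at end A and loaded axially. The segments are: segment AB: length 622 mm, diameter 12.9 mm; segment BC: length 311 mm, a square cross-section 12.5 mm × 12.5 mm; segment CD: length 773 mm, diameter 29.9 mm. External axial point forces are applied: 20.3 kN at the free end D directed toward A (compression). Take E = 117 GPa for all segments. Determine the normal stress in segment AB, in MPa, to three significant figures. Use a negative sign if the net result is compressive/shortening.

Internal axial forces (sectioning from the free end, tension +): N_CD = -20.3 kN, N_BC = -20.3 kN, N_AB = -20.3 kN.
A_AB = 130.7 mm².
σ_AB = N_AB/A_AB = -20300/130.7 = -155.3 MPa.

-155 MPa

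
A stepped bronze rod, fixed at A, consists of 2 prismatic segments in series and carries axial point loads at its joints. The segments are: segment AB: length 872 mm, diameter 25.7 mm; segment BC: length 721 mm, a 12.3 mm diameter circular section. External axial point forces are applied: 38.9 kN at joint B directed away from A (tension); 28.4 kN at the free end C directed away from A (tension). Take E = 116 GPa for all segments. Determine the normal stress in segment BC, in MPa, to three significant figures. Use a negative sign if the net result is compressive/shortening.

Internal axial forces (sectioning from the free end, tension +): N_BC = 28.4 kN, N_AB = 67.3 kN.
A_BC = 118.8 mm².
σ_BC = N_BC/A_BC = 28400/118.8 = 239 MPa.

239 MPa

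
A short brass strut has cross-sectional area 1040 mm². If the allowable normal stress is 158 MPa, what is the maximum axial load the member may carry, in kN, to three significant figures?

164 kN

P_max = σ_allow · A = 158 · 1040 = 164300 N = 164.3 kN.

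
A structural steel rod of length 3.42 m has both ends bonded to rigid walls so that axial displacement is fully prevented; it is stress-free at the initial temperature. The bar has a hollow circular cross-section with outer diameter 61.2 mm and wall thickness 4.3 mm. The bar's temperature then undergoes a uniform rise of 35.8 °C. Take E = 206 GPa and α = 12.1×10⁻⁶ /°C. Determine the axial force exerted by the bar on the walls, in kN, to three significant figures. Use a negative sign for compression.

-68.6 kN

Free thermal expansion αLΔT = 12.1e-6 · 3420 · 35.8 = 1.481 mm.
The walls impose strain ε = −(1.481)/3420 = -4.3318e-04; σ = Eε = 206000 · -4.3318e-04 = -89.24 MPa.
Wall reaction R = σ·A = -89.24·768.7 = -68590 N = -68.59 kN.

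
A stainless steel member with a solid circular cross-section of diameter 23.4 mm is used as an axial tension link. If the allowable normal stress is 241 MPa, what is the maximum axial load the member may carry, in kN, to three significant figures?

104 kN

A = 430.1 mm².
P_max = σ_allow · A = 241 · 430.1 = 103600 N = 103.6 kN.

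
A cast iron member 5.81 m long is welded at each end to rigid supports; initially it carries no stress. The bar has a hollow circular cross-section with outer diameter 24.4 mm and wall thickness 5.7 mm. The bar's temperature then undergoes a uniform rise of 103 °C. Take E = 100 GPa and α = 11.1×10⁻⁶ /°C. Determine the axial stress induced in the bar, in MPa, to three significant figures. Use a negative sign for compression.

Free thermal expansion αLΔT = 11.1e-6 · 5810 · 103 = 6.643 mm.
The walls impose strain ε = −(6.643)/5810 = -1.1433e-03; σ = Eε = 100000 · -1.1433e-03 = -114.3 MPa.

-114 MPa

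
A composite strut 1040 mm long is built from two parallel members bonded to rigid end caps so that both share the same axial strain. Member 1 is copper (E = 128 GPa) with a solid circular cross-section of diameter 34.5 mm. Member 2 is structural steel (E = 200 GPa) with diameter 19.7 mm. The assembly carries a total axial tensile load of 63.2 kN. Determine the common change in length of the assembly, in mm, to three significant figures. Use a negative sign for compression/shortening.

A_1 = 934.8 mm².
A_2 = 304.8 mm².
Equal strain + equilibrium ⇒ each member carries load in proportion to AE: A₁E₁ = 119700000 N, A₂E₂ = 60960000 N, ΣAE = 180600000 N.
δ = PL/ΣAE = 63200·1040/180600000 = 0.3639 mm.

0.364 mm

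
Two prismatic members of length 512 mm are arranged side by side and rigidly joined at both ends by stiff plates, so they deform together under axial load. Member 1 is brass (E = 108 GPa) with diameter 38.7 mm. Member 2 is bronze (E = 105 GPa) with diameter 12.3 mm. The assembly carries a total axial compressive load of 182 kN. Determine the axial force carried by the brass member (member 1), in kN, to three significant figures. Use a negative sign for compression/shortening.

A_1 = 1176 mm².
A_2 = 118.8 mm².
Equal strain + equilibrium ⇒ each member carries load in proportion to AE: A₁E₁ = 127000000 N, A₂E₂ = 12480000 N, ΣAE = 139500000 N.
F₁ = P·A₁E₁/ΣAE = -182000·127000000/139500000 = -165700 N.

-166 kN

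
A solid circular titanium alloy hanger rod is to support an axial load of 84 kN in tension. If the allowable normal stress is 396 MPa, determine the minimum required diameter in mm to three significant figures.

16.4 mm

Required area A ≥ P/σ_allow = 84000/396 = 212.1 mm².
For a solid circular section, d ≥ √(4A/π) = 16.43 mm.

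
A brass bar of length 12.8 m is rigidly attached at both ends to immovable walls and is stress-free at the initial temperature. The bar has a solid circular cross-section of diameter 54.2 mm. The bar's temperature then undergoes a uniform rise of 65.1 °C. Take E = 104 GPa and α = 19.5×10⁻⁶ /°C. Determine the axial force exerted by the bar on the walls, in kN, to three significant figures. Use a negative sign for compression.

Free thermal expansion αLΔT = 19.5e-6 · 12800 · 65.1 = 16.25 mm.
The walls impose strain ε = −(16.25)/12800 = -1.2694e-03; σ = Eε = 104000 · -1.2694e-03 = -132 MPa.
Wall reaction R = σ·A = -132·2307 = -304600 N = -304.6 kN.

-305 kN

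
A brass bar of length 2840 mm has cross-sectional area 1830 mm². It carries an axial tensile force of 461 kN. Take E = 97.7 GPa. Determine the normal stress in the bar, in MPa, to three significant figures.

252 MPa

σ = N/A = 461000/1830 = 251.9 MPa.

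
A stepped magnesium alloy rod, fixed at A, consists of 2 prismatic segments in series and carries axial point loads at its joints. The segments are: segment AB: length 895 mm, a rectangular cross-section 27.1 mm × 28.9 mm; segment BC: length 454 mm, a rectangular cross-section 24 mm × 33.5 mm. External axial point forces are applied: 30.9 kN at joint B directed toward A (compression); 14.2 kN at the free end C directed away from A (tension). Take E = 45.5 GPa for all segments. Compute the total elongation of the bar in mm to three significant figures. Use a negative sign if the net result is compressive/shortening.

-0.243 mm

Internal axial forces (sectioning from the free end, tension +): N_BC = 14.2 kN, N_AB = -16.7 kN.
A_AB = 783.2 mm².
A_BC = 804 mm².
δ_AB = -16700·895/(783.2·45500) = -0.4194 mm
δ_BC = 14200·454/(804·45500) = 0.1762 mm
δ = Σδ_i = -0.2432 mm.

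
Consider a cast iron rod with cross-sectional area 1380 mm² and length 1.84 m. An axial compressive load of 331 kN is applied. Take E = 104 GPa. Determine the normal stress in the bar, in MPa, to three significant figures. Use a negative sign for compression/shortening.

-240 MPa

σ = N/A = -331000/1380 = -239.9 MPa.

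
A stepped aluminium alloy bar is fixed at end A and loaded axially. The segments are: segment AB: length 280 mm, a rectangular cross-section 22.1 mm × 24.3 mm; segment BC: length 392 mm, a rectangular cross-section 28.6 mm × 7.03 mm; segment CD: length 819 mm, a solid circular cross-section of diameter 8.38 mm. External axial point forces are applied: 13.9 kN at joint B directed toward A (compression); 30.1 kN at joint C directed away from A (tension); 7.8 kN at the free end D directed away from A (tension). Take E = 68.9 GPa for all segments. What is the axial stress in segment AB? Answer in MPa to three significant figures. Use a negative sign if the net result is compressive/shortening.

Internal axial forces (sectioning from the free end, tension +): N_CD = 7.8 kN, N_BC = 37.9 kN, N_AB = 24 kN.
A_AB = 537 mm².
σ_AB = N_AB/A_AB = 24000/537 = 44.69 MPa.

44.7 MPa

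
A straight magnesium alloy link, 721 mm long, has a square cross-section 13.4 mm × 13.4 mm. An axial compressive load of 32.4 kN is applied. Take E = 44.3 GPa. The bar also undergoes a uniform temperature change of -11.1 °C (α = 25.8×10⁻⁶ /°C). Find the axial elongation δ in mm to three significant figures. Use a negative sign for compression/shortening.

A = 179.6 mm².
δ_mech = NL/(AE) = -32400·721/(179.6·44300) = -2.937 mm.
δ_thermal = αLΔT = 25.8e-6·721·-11.1 = -0.2065 mm.
δ = δ_mech + δ_thermal = -3.143 mm.

-3.14 mm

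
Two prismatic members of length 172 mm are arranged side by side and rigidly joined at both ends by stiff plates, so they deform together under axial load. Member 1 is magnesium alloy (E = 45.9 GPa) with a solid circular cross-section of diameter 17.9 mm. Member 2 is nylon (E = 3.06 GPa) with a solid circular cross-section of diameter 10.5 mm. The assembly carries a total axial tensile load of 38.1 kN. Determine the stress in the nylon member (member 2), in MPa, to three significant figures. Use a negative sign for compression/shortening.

A_1 = 251.6 mm².
A_2 = 86.59 mm².
Equal strain + equilibrium ⇒ each member carries load in proportion to AE: A₁E₁ = 11550000 N, A₂E₂ = 265000 N, ΣAE = 11820000 N.
σ₂ = P·E₂/ΣAE = 38100·3060/11820000 = 9.867 MPa.

9.87 MPa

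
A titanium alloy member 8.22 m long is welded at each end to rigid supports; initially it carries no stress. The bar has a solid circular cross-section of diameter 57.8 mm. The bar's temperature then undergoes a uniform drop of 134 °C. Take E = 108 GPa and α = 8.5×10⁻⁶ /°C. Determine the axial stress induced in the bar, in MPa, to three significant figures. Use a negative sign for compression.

Free thermal expansion αLΔT = 8.5e-6 · 8220 · -134 = -9.363 mm.
The walls impose strain ε = −(-9.363)/8220 = 1.1390e-03; σ = Eε = 108000 · 1.1390e-03 = 123 MPa.

123 MPa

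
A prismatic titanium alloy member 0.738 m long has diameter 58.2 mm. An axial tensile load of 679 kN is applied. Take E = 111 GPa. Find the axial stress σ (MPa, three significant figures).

255 MPa

A = 2660 mm².
σ = N/A = 679000/2660 = 255.2 MPa.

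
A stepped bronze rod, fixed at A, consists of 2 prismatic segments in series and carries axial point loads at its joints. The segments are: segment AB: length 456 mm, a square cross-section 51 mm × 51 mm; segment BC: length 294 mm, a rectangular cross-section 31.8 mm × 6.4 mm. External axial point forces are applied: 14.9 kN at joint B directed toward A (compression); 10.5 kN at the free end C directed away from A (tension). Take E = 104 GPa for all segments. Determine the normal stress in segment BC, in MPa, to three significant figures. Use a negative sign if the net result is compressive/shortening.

Internal axial forces (sectioning from the free end, tension +): N_BC = 10.5 kN, N_AB = -4.4 kN.
A_BC = 203.5 mm².
σ_BC = N_BC/A_BC = 10500/203.5 = 51.59 MPa.

51.6 MPa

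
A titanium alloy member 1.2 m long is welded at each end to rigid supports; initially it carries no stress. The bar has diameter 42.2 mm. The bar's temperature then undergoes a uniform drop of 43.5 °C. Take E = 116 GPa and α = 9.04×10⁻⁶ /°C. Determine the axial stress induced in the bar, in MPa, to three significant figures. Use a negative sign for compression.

45.6 MPa

Free thermal expansion αLΔT = 9.04e-6 · 1200 · -43.5 = -0.4719 mm.
The walls impose strain ε = −(-0.4719)/1200 = 3.9324e-04; σ = Eε = 116000 · 3.9324e-04 = 45.62 MPa.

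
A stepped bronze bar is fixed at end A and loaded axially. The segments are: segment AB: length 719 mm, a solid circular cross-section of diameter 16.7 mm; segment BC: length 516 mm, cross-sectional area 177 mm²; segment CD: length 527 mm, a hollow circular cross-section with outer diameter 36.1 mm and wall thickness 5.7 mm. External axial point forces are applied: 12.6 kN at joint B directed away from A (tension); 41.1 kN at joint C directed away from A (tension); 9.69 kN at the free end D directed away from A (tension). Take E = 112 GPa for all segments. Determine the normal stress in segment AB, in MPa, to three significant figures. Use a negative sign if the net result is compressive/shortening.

Internal axial forces (sectioning from the free end, tension +): N_CD = 9.69 kN, N_BC = 50.79 kN, N_AB = 63.39 kN.
A_AB = 219 mm².
σ_AB = N_AB/A_AB = 63390/219 = 289.4 MPa.

289 MPa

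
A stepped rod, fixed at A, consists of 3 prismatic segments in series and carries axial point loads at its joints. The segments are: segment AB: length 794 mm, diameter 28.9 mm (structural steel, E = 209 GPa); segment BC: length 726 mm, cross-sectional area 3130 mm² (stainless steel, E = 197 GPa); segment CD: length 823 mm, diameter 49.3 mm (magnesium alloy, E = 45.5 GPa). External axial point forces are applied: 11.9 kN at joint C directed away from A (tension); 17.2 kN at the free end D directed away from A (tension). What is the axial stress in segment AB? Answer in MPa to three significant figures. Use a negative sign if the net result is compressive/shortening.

44.4 MPa

Internal axial forces (sectioning from the free end, tension +): N_CD = 17.2 kN, N_BC = 29.1 kN, N_AB = 29.1 kN.
A_AB = 656 mm².
σ_AB = N_AB/A_AB = 29100/656 = 44.36 MPa.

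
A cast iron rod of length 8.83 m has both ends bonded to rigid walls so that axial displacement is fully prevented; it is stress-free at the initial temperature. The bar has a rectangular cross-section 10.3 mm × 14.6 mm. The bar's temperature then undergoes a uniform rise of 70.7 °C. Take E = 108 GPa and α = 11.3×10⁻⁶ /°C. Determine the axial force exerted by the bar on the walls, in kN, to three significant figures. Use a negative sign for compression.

-13.0 kN

Free thermal expansion αLΔT = 11.3e-6 · 8830 · 70.7 = 7.054 mm.
The walls impose strain ε = −(7.054)/8830 = -7.9891e-04; σ = Eε = 108000 · -7.9891e-04 = -86.28 MPa.
Wall reaction R = σ·A = -86.28·150.4 = -12980 N = -12.98 kN.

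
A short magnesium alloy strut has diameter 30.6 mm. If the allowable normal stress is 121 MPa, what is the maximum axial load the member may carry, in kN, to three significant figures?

89.0 kN

A = 735.4 mm².
P_max = σ_allow · A = 121 · 735.4 = 88990 N = 88.99 kN.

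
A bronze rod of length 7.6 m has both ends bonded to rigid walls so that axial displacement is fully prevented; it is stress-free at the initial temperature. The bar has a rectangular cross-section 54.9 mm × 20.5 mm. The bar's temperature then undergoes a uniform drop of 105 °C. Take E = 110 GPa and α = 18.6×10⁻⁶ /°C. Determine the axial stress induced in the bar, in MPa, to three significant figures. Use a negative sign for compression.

215 MPa

Free thermal expansion αLΔT = 18.6e-6 · 7600 · -105 = -14.84 mm.
The walls impose strain ε = −(-14.84)/7600 = 1.9530e-03; σ = Eε = 110000 · 1.9530e-03 = 214.8 MPa.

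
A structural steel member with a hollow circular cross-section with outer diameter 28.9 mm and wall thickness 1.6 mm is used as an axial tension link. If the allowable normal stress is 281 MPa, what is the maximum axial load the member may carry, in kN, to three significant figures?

38.6 kN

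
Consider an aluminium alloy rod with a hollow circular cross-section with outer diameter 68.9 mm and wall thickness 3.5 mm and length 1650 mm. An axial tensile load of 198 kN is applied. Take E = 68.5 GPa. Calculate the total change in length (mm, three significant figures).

6.63 mm

A = 719.1 mm².
δ_mech = NL/(AE) = 198000·1650/(719.1·68500) = 6.632 mm.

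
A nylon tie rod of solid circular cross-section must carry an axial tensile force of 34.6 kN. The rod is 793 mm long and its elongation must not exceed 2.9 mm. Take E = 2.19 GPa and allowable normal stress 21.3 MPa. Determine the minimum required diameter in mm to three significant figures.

Required area A ≥ P/σ_allow = 34600/21.3 = 1624 mm².
For a solid circular section, d ≥ √(4A/π) = 45.48 mm.
Elongation limit: A ≥ PL/(Eδ_allow) = 34600·793/(2190·2.9) = 4320 mm² ⇒ d ≥ 74.17 mm.
The elongation limit governs.

74.2 mm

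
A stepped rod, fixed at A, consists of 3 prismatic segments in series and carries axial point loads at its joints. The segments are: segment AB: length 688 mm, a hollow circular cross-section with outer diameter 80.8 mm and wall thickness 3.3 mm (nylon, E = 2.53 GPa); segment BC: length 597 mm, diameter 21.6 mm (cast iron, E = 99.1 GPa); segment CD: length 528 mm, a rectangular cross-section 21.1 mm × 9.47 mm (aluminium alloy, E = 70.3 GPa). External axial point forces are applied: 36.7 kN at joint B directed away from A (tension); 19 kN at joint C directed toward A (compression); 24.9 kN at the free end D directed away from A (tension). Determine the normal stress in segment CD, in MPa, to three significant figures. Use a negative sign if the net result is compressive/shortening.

125 MPa

Internal axial forces (sectioning from the free end, tension +): N_CD = 24.9 kN, N_BC = 5.9 kN, N_AB = 42.6 kN.
A_CD = 199.8 mm².
σ_CD = N_CD/A_CD = 24900/199.8 = 124.6 MPa.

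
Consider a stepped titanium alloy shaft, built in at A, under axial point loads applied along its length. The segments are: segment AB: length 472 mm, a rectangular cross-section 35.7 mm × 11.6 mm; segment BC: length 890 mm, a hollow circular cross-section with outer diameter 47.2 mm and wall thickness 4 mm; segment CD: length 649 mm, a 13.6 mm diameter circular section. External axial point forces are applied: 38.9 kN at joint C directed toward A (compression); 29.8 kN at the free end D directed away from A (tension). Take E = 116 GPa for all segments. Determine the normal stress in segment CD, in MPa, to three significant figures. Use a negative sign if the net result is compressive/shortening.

Internal axial forces (sectioning from the free end, tension +): N_CD = 29.8 kN, N_BC = -9.1 kN, N_AB = -9.1 kN.
A_CD = 145.3 mm².
σ_CD = N_CD/A_CD = 29800/145.3 = 205.1 MPa.

205 MPa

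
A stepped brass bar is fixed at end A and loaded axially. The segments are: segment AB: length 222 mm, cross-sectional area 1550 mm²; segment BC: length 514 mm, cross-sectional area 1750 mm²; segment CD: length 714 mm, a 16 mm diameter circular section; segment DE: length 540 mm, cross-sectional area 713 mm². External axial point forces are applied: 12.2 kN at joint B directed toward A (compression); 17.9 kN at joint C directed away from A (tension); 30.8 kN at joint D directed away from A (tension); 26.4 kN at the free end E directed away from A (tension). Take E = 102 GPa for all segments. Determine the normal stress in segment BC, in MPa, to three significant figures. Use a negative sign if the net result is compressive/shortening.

Internal axial forces (sectioning from the free end, tension +): N_DE = 26.4 kN, N_CD = 57.2 kN, N_BC = 75.1 kN, N_AB = 62.9 kN.
σ_BC = N_BC/A_BC = 75100/1750 = 42.91 MPa.

42.9 MPa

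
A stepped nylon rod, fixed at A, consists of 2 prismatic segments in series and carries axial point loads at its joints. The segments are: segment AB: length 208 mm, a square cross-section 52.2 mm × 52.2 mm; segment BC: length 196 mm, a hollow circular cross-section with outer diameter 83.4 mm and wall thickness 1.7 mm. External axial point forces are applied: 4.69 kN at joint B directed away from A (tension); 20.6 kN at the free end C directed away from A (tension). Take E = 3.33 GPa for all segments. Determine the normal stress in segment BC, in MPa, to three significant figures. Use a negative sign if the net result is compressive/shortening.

47.2 MPa

Internal axial forces (sectioning from the free end, tension +): N_BC = 20.6 kN, N_AB = 25.29 kN.
A_BC = 436.3 mm².
σ_BC = N_BC/A_BC = 20600/436.3 = 47.21 MPa.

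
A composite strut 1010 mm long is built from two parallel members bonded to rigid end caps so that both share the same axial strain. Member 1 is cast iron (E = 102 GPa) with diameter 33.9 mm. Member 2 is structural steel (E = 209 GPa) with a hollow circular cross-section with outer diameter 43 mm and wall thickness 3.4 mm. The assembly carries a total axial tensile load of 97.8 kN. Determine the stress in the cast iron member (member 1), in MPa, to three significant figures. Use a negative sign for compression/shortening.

A_1 = 902.6 mm².
A_2 = 423 mm².
Equal strain + equilibrium ⇒ each member carries load in proportion to AE: A₁E₁ = 92060000 N, A₂E₂ = 88400000 N, ΣAE = 180500000 N.
σ₁ = P·E₁/ΣAE = 97800·102000/180500000 = 55.28 MPa.

55.3 MPa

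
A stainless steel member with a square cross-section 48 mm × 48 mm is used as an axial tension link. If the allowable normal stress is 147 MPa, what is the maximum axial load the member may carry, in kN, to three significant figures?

339 kN

A = 2304 mm².
P_max = σ_allow · A = 147 · 2304 = 338700 N = 338.7 kN.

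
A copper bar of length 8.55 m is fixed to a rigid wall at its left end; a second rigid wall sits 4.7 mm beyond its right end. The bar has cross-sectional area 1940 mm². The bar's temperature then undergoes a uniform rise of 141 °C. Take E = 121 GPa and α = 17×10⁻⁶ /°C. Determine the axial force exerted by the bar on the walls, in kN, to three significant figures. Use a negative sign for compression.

Free thermal expansion αLΔT = 17e-6 · 8550 · 141 = 20.49 mm.
The walls engage after the gap closes; constrained expansion = 20.49 − 4.7 = 15.79 mm.
The walls impose strain ε = −(15.79)/8550 = -1.8473e-03; σ = Eε = 121000 · -1.8473e-03 = -223.5 MPa.
Wall reaction R = σ·A = -223.5·1940 = -433600 N = -433.6 kN.

-434 kN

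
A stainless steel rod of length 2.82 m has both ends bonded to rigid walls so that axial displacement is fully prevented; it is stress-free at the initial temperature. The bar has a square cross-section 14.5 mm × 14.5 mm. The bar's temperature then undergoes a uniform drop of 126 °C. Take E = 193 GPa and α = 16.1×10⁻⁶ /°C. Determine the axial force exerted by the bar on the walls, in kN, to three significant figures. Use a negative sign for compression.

Free thermal expansion αLΔT = 16.1e-6 · 2820 · -126 = -5.721 mm.
The walls impose strain ε = −(-5.721)/2820 = 2.0286e-03; σ = Eε = 193000 · 2.0286e-03 = 391.5 MPa.
Wall reaction R = σ·A = 391.5·210.2 = 82320 N = 82.32 kN.

82.3 kN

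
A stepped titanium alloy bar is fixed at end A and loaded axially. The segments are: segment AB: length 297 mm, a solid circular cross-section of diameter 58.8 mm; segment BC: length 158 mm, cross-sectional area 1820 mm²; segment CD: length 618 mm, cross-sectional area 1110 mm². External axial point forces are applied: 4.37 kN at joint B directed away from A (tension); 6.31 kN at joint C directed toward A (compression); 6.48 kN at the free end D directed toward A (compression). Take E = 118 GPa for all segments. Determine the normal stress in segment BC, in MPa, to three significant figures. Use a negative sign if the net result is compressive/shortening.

Internal axial forces (sectioning from the free end, tension +): N_CD = -6.48 kN, N_BC = -12.79 kN, N_AB = -8.42 kN.
σ_BC = N_BC/A_BC = -12790/1820 = -7.027 MPa.

-7.03 MPa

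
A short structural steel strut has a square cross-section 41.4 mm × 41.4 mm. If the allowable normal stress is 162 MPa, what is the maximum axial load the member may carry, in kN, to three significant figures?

278 kN

A = 1714 mm².
P_max = σ_allow · A = 162 · 1714 = 277700 N = 277.7 kN.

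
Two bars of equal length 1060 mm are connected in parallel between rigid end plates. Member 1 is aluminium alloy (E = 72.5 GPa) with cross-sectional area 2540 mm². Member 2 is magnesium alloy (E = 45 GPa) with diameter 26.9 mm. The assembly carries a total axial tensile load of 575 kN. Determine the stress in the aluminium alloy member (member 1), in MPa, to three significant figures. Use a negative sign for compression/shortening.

199 MPa

A_2 = 568.3 mm².
Equal strain + equilibrium ⇒ each member carries load in proportion to AE: A₁E₁ = 184200000 N, A₂E₂ = 25570000 N, ΣAE = 209700000 N.
σ₁ = P·E₁/ΣAE = 575000·72500/209700000 = 198.8 MPa.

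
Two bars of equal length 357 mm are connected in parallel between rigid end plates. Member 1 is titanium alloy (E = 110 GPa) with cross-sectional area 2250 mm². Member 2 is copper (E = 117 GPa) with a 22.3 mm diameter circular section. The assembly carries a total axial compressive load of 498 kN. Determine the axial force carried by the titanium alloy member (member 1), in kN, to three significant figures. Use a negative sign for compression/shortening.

A_2 = 390.6 mm².
Equal strain + equilibrium ⇒ each member carries load in proportion to AE: A₁E₁ = 247500000 N, A₂E₂ = 45700000 N, ΣAE = 293200000 N.
F₁ = P·A₁E₁/ΣAE = -498000·247500000/293200000 = -420400 N.

-420 kN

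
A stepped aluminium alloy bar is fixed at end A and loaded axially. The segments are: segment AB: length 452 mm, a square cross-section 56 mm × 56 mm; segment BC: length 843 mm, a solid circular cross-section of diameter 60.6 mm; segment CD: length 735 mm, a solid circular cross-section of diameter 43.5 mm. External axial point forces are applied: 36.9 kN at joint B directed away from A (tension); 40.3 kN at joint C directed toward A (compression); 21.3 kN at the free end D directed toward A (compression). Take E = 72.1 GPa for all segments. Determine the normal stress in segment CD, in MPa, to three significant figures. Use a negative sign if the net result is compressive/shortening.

-14.3 MPa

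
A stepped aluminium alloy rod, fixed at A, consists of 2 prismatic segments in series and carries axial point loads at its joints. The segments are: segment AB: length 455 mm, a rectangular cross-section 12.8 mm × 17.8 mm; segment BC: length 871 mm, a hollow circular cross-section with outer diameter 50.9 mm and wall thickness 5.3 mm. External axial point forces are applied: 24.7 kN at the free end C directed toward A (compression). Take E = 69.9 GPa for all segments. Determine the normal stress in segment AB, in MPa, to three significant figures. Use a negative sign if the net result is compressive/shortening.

Internal axial forces (sectioning from the free end, tension +): N_BC = -24.7 kN, N_AB = -24.7 kN.
A_AB = 227.8 mm².
σ_AB = N_AB/A_AB = -24700/227.8 = -108.4 MPa.

-108 MPa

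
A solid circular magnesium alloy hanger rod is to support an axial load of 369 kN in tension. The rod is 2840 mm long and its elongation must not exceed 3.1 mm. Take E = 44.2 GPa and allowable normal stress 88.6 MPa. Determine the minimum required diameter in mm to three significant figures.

98.7 mm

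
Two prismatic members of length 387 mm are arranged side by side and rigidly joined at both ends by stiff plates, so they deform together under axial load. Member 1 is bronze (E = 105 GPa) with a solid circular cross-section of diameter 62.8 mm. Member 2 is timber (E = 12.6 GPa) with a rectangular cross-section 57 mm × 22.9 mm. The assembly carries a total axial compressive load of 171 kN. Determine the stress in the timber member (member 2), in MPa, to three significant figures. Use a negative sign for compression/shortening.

A_1 = 3097 mm².
A_2 = 1305 mm².
Equal strain + equilibrium ⇒ each member carries load in proportion to AE: A₁E₁ = 325200000 N, A₂E₂ = 16450000 N, ΣAE = 341700000 N.
σ₂ = P·E₂/ΣAE = -171000·12600/341700000 = -6.306 MPa.

-6.31 MPa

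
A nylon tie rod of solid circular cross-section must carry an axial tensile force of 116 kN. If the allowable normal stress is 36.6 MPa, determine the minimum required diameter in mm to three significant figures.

Required area A ≥ P/σ_allow = 116000/36.6 = 3169 mm².
For a solid circular section, d ≥ √(4A/π) = 63.52 mm.

63.5 mm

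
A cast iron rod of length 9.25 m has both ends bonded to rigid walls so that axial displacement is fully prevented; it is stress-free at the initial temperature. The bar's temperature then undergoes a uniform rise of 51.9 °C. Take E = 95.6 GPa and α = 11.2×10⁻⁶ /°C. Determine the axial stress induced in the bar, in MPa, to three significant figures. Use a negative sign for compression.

Free thermal expansion αLΔT = 11.2e-6 · 9250 · 51.9 = 5.377 mm.
The walls impose strain ε = −(5.377)/9250 = -5.8128e-04; σ = Eε = 95600 · -5.8128e-04 = -55.57 MPa.

-55.6 MPa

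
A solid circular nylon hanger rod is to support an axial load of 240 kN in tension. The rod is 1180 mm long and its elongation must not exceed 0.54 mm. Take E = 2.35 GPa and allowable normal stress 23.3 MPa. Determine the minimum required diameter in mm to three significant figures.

Required area A ≥ P/σ_allow = 240000/23.3 = 10300 mm².
For a solid circular section, d ≥ √(4A/π) = 114.5 mm.
Elongation limit: A ≥ PL/(Eδ_allow) = 240000·1180/(2350·0.54) = 223200 mm² ⇒ d ≥ 533.1 mm.
The elongation limit governs.

533 mm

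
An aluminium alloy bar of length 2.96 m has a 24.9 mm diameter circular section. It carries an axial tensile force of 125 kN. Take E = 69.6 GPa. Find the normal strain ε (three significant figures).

0.00369

A = 487 mm².
σ = N/A = 256.7 MPa; ε = σ/E = 256.7/69600 = 3.688e-03.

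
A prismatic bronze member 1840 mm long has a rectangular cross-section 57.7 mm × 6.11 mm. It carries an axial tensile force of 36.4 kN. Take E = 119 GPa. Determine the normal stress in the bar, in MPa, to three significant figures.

A = 352.5 mm².
σ = N/A = 36400/352.5 = 103.2 MPa.

103 MPa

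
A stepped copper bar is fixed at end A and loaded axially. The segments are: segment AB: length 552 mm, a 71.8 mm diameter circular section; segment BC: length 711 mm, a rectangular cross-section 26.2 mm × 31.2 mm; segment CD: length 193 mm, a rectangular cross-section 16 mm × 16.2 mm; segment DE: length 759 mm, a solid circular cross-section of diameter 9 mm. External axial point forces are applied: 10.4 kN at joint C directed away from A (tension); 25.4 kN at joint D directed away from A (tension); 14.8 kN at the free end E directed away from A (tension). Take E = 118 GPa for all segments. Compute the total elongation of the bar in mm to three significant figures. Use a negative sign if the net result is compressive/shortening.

2.18 mm

Internal axial forces (sectioning from the free end, tension +): N_DE = 14.8 kN, N_CD = 40.2 kN, N_BC = 50.6 kN, N_AB = 50.6 kN.
A_AB = 4049 mm².
A_BC = 817.4 mm².
A_CD = 259.2 mm².
A_DE = 63.62 mm².
δ_AB = 50600·552/(4049·118000) = 0.05846 mm
δ_BC = 50600·711/(817.4·118000) = 0.373 mm
δ_CD = 40200·193/(259.2·118000) = 0.2537 mm
δ_DE = 14800·759/(63.62·118000) = 1.496 mm
δ = Σδ_i = 2.182 mm.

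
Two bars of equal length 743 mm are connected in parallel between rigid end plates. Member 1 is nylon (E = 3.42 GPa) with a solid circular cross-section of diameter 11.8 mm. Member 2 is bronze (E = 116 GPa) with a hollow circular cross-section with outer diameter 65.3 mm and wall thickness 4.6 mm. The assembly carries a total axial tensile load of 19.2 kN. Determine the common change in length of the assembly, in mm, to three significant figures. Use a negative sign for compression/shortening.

0.140 mm

A_1 = 109.4 mm².
A_2 = 877.2 mm².
Equal strain + equilibrium ⇒ each member carries load in proportion to AE: A₁E₁ = 374000 N, A₂E₂ = 101800000 N, ΣAE = 102100000 N.
δ = PL/ΣAE = 19200·743/102100000 = 0.1397 mm.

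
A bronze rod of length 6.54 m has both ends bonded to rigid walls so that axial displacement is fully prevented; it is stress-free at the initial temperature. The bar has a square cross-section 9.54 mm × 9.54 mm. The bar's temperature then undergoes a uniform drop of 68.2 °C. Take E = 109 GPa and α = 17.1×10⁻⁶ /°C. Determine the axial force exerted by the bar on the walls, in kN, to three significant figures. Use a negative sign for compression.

Free thermal expansion αLΔT = 17.1e-6 · 6540 · -68.2 = -7.627 mm.
The walls impose strain ε = −(-7.627)/6540 = 1.1662e-03; σ = Eε = 109000 · 1.1662e-03 = 127.1 MPa.
Wall reaction R = σ·A = 127.1·91.01 = 11570 N = 11.57 kN.

11.6 kN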